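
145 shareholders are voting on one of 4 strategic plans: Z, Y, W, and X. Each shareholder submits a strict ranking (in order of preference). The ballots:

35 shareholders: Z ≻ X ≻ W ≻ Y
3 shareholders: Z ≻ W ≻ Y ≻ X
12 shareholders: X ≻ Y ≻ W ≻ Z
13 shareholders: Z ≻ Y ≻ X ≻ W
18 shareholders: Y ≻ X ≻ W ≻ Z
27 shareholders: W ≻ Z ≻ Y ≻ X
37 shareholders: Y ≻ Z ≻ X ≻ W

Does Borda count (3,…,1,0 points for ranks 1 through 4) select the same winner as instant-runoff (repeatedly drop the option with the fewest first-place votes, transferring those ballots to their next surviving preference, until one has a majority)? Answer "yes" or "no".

Borda — scores: Z 281, Y 245, W 152, X 192. Winner: Z.
Instant-runoff — R1 Z 51, Y 55, W 27, X 12 (X out); R2 Z 51, Y 67, W 27 (W out); R3 Z 78, Y 67 (Z winner). Winner: Z.
The two methods agree.

yes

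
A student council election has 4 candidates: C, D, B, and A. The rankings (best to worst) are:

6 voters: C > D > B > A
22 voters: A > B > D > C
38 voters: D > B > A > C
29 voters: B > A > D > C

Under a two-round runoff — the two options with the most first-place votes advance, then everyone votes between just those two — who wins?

B

Round 1 first-place votes: C 6, D 38, B 29, A 22.
D and B advance.
Runoff: D is preferred to B by 44 voters; B by 51.
B wins the runoff.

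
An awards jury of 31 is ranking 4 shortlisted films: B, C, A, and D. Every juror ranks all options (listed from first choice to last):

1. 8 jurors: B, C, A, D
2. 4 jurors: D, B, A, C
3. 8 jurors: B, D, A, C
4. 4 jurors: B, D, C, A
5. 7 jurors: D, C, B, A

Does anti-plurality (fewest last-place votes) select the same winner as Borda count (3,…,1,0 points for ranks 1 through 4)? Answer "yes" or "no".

Anti-plurality — last-place votes: B 0, C 12, A 11, D 8. Winner: B.
Borda — scores: B 75, C 34, A 20, D 57. Winner: B.
The two methods agree.

yes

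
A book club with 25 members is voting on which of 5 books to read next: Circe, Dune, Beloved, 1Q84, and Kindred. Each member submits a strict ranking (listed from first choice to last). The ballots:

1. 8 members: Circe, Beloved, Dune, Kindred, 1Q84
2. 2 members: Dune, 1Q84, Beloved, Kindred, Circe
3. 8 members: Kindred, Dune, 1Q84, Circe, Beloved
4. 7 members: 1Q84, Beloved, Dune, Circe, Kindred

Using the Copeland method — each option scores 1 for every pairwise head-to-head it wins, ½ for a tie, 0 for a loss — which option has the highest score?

Circe: beats Beloved and Kindred; loses to Dune and 1Q84 → score 2.
Dune: beats Circe, 1Q84, and Kindred; loses to Beloved → score 3.
Beloved: beats Dune and Kindred; loses to Circe and 1Q84 → score 2.
1Q84: beats Circe and Beloved; loses to Dune and Kindred → score 2.
Kindred: beats 1Q84; loses to Circe, Dune, and Beloved → score 1.
Dune has the best pairwise record.

Dune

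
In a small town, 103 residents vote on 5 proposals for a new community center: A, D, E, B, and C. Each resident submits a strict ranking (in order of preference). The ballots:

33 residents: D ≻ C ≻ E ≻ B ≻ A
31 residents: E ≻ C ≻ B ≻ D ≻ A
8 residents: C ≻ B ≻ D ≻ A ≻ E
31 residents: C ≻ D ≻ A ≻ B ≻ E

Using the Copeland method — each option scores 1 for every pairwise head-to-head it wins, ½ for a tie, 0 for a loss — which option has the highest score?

C

A: loses to D, E, B, and C → score 0.
D: beats A, E, and B; loses to C → score 3.
E: beats A and B; loses to D and C → score 2.
B: beats A; loses to D, E, and C → score 1.
C: beats A, D, E, and B → score 4.
C has the best pairwise record.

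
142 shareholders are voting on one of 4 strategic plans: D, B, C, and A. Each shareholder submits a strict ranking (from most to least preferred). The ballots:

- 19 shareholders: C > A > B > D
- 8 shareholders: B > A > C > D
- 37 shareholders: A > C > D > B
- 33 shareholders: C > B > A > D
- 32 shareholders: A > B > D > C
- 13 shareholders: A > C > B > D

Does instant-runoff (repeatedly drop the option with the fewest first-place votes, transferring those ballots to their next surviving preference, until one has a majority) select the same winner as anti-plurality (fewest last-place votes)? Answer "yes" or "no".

Instant-runoff — R1 D 0, B 8, C 52, A 82 (A winner). Winner: A.
Anti-plurality — last-place votes: D 73, B 37, C 32, A 0. Winner: A.
The two methods agree.

yes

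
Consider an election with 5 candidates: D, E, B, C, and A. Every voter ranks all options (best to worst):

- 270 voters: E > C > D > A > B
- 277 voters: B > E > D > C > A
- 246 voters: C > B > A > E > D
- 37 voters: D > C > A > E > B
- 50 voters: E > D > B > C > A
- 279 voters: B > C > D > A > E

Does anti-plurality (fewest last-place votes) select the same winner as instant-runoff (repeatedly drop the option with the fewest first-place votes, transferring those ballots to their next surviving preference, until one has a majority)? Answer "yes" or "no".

Anti-plurality — last-place votes: D 246, E 279, B 307, C 0, A 327. Winner: C.
Instant-runoff — R1 D 37, E 320, B 556, C 246, A 0 (A out); R2 D 37, E 320, B 556, C 246 (D out); R3 E 320, B 556, C 283 (C out); R4 E 357, B 802 (B winner). Winner: B.
The two methods disagree.

no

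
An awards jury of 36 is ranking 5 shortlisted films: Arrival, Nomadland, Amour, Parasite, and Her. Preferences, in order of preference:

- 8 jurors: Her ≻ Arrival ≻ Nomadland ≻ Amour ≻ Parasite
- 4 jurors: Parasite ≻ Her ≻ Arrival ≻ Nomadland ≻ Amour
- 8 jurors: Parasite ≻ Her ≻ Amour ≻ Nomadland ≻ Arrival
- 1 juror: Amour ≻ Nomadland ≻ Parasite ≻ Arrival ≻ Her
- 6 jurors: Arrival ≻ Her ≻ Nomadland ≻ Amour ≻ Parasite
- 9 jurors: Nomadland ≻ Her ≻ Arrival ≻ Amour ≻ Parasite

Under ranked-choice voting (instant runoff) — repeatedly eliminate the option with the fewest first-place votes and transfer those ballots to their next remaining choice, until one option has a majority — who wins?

Round 1: Arrival 6, Nomadland 9, Amour 1, Parasite 12, Her 8. Eliminate Amour.
Round 2: Arrival 6, Nomadland 10, Parasite 12, Her 8. Eliminate Arrival.
Round 3: Nomadland 10, Parasite 12, Her 14. Eliminate Nomadland.
Round 4: Parasite 13, Her 23. Her has a majority.

Her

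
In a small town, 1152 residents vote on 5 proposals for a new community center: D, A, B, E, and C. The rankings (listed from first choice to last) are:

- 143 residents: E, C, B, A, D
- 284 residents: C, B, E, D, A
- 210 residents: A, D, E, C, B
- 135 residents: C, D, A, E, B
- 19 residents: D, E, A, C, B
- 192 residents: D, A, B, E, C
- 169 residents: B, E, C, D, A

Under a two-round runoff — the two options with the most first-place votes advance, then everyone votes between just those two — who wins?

Round 1 first-place votes: D 211, A 210, B 169, E 143, C 419.
C and D advance.
Runoff: C is preferred to D by 731 voters; D by 421.
C wins the runoff.

C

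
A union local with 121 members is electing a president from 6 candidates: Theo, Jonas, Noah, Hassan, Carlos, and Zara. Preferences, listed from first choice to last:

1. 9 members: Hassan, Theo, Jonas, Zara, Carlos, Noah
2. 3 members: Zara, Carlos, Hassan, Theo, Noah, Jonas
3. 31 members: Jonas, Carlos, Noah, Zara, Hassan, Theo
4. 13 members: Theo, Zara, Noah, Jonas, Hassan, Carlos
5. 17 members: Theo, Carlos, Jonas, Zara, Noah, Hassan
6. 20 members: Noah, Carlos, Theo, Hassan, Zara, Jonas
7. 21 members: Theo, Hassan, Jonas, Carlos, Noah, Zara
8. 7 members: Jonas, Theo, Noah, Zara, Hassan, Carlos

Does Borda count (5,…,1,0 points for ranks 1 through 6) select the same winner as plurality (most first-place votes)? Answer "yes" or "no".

yes

Borda — scores: Theo 385, Jonas 357, Noah 294, Hassan 229, Carlos 335, Zara 215. Winner: Theo.
Plurality — first-place votes: Theo 51, Jonas 38, Noah 20, Hassan 9, Carlos 0, Zara 3. Winner: Theo.
The two methods agree.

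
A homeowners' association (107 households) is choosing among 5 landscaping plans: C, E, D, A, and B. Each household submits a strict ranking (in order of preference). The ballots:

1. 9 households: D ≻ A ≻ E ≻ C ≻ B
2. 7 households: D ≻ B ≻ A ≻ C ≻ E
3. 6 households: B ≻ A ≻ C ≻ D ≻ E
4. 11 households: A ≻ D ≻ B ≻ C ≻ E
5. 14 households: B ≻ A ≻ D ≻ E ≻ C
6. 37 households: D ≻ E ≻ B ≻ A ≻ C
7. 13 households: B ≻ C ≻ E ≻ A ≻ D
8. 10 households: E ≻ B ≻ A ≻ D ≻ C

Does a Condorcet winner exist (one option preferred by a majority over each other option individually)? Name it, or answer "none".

none

Checking pairwise contests:
E beats C 70–37.
D beats E 84–23.
A beats D 54–53.
E beats A 60–47.
E beats B 56–51.
Every option loses at least one head-to-head, so there is no Condorcet winner.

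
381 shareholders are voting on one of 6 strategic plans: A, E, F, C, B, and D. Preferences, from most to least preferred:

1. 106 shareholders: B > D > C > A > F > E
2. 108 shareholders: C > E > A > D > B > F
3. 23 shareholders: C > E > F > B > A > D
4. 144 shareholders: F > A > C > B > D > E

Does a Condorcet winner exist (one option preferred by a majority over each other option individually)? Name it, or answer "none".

C

C vs A: 237–144 for C.
C vs E: 381–0 for C.
C vs F: 237–144 for C.
C vs B: 275–106 for C.
C vs D: 275–106 for C.
C beats every other option head-to-head.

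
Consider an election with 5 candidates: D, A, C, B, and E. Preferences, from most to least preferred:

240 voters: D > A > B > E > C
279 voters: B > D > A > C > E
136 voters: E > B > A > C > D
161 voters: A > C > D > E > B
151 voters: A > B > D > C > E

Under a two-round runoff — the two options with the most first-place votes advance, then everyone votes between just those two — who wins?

Round 1 first-place votes: D 240, A 312, C 0, B 279, E 136.
A and B advance.
Runoff: A is preferred to B by 552 voters; B by 415.
A wins the runoff.

A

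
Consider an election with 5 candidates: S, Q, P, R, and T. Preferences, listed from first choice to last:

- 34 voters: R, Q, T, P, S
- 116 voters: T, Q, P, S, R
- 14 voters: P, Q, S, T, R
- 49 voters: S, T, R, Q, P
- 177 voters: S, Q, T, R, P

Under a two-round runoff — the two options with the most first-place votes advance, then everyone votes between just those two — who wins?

S

Round 1 first-place votes: S 226, Q 0, P 14, R 34, T 116.
S and T advance.
Runoff: S is preferred to T by 240 voters; T by 150.
S wins the runoff.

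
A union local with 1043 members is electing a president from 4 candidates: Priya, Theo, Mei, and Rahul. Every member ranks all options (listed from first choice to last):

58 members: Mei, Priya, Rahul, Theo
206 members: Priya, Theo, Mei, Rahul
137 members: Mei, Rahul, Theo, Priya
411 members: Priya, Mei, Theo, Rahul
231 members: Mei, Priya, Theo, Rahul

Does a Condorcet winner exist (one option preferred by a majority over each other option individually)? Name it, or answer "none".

Priya

Priya vs Theo: 906–137 for Priya.
Priya vs Mei: 617–426 for Priya.
Priya vs Rahul: 906–137 for Priya.
Priya beats every other option head-to-head.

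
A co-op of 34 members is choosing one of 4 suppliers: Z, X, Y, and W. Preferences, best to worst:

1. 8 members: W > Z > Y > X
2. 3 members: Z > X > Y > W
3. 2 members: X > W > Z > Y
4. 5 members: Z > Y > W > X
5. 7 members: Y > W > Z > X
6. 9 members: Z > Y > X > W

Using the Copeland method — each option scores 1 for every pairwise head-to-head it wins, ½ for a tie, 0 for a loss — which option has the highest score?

Z

Z: beats X and Y; ties W → score 2.5.
X: loses to Z, Y, and W → score 0.
Y: beats X and W; loses to Z → score 2.
W: beats X; ties Z; loses to Y → score 1.5.
Z has the best pairwise record.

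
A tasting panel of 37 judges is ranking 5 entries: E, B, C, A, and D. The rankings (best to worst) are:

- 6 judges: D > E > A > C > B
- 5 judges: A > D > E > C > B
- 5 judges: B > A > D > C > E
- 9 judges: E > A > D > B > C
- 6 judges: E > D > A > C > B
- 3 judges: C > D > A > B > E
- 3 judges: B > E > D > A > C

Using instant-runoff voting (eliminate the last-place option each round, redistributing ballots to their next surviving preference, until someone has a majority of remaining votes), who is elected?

Round 1: E 15, B 8, C 3, A 5, D 6. Eliminate C.
Round 2: E 15, B 8, A 5, D 9. Eliminate A.
Round 3: E 15, B 8, D 14. Eliminate B.
Round 4: E 18, D 19. D has a majority.

D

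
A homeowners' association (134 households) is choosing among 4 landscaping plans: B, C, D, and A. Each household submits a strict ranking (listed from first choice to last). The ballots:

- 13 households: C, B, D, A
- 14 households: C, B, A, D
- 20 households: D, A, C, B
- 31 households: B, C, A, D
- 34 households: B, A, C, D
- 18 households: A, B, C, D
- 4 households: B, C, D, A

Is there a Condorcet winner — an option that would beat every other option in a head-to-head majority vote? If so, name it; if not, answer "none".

B

B vs C: 87–47 for B.
B vs D: 114–20 for B.
B vs A: 96–38 for B.
B beats every other option head-to-head.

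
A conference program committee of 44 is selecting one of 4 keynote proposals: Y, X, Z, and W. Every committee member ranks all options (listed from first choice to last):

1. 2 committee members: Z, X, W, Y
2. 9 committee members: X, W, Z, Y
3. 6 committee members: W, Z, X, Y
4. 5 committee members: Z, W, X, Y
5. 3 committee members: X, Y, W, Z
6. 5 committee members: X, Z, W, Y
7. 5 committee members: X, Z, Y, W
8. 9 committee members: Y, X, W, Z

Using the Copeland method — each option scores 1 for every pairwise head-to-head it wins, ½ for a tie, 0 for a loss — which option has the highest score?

X

Y: loses to X, Z, and W → score 0.
X: beats Y, Z, and W → score 3.
Z: beats Y; loses to X and W → score 1.
W: beats Y and Z; loses to X → score 2.
X has the best pairwise record.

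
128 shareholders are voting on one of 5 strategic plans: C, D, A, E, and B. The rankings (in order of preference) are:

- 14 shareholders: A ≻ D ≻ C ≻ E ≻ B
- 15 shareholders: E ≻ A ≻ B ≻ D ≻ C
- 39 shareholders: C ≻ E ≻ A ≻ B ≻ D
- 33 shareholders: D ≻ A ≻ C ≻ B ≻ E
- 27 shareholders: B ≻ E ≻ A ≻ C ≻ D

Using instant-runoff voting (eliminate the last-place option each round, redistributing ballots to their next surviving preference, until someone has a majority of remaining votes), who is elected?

B

Round 1: C 39, D 33, A 14, E 15, B 27. Eliminate A.
Round 2: C 39, D 47, E 15, B 27. Eliminate E.
Round 3: C 39, D 47, B 42. Eliminate C.
Round 4: D 47, B 81. B has a majority.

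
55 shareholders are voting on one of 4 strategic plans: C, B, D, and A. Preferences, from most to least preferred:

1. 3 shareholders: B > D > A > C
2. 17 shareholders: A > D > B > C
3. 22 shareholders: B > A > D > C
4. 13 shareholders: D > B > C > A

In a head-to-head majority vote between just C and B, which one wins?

Voters preferring C to B: 0; preferring B to C: 55.
B wins the head-to-head.

B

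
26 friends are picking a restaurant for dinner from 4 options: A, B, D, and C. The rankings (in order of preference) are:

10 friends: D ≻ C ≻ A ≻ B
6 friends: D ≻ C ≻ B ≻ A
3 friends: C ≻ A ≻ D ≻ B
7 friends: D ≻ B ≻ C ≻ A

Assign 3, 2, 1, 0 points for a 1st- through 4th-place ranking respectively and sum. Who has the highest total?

A: 10·1 + 6·0 + 3·2 + 7·0 = 16
B: 10·0 + 6·1 + 3·0 + 7·2 = 20
D: 10·3 + 6·3 + 3·1 + 7·3 = 72
C: 10·2 + 6·2 + 3·3 + 7·1 = 48
D has the highest Borda score (72).

D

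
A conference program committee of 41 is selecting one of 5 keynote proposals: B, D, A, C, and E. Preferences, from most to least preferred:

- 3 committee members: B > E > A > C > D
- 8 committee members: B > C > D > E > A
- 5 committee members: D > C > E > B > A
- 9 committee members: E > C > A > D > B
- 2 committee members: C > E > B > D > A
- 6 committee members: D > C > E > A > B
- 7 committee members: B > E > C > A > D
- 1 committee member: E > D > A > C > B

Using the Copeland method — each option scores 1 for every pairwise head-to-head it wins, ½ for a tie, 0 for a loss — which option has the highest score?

B: beats A; loses to D, C, and E → score 1.
D: beats B and A; loses to C and E → score 2.
A: loses to B, D, C, and E → score 0.
C: beats B, D, A, and E → score 4.
E: beats B, D, and A; loses to C → score 3.
C has the best pairwise record.

C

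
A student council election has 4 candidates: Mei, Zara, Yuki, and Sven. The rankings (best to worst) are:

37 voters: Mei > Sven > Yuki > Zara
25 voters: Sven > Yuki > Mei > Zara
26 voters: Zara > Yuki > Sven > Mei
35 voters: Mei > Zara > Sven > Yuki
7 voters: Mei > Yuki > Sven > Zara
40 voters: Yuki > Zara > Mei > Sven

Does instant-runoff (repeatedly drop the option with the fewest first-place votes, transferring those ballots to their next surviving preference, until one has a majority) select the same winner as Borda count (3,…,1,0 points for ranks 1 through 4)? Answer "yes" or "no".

Instant-runoff — R1 Mei 79, Zara 26, Yuki 40, Sven 25 (Sven out); R2 Mei 79, Zara 26, Yuki 65 (Zara out); R3 Mei 79, Yuki 91 (Yuki winner). Winner: Yuki.
Borda — scores: Mei 302, Zara 228, Yuki 273, Sven 217. Winner: Mei.
The two methods disagree.

no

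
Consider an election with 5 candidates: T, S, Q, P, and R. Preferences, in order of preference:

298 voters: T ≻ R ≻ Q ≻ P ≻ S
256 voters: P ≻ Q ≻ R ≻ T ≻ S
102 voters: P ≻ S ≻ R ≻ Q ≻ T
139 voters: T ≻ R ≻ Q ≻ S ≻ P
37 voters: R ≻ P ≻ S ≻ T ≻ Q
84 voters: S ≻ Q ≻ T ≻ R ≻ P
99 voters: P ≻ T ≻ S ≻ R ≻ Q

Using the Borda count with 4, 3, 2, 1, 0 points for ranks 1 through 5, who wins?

T: 298·4 + 256·1 + 102·0 + 139·4 + 37·1 + 84·2 + 99·3 = 2506
S: 298·0 + 256·0 + 102·3 + 139·1 + 37·2 + 84·4 + 99·2 = 1053
Q: 298·2 + 256·3 + 102·1 + 139·2 + 37·0 + 84·3 + 99·0 = 1996
P: 298·1 + 256·4 + 102·4 + 139·0 + 37·3 + 84·0 + 99·4 = 2237
R: 298·3 + 256·2 + 102·2 + 139·3 + 37·4 + 84·1 + 99·1 = 2358
T has the highest Borda score (2506).

T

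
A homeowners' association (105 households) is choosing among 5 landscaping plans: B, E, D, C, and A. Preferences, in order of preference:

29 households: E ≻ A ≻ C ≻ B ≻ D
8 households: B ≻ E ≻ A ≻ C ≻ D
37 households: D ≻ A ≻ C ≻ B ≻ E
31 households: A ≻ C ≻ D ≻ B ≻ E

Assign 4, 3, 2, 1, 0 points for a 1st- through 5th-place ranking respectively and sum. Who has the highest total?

B: 29·1 + 8·4 + 37·1 + 31·1 = 129
E: 29·4 + 8·3 + 37·0 + 31·0 = 140
D: 29·0 + 8·0 + 37·4 + 31·2 = 210
C: 29·2 + 8·1 + 37·2 + 31·3 = 233
A: 29·3 + 8·2 + 37·3 + 31·4 = 338
A has the highest Borda score (338).

A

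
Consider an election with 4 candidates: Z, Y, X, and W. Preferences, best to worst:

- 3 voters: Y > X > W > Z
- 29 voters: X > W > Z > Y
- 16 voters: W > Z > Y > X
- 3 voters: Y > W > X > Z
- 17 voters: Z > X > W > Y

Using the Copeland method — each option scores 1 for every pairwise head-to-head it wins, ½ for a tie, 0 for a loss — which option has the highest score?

X

Z: beats Y; loses to X and W → score 1.
Y: loses to Z, X, and W → score 0.
X: beats Z, Y, and W → score 3.
W: beats Z and Y; loses to X → score 2.
X has the best pairwise record.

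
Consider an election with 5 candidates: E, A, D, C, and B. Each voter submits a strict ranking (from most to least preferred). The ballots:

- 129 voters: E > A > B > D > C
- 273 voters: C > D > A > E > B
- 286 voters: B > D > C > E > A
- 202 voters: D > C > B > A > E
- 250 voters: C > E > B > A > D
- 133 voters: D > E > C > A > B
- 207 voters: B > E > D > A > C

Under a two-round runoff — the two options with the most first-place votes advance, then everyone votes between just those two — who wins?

Round 1 first-place votes: E 129, A 0, D 335, C 523, B 493.
C and B advance.
Runoff: C is preferred to B by 858 voters; B by 622.
C wins the runoff.

C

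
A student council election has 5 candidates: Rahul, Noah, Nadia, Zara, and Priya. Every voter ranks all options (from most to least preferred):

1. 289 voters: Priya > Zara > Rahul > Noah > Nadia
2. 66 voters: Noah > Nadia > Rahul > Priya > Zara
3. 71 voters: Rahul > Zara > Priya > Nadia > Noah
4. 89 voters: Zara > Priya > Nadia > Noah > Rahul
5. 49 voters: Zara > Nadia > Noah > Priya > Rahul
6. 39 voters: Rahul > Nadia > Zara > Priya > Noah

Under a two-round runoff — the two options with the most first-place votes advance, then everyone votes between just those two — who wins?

Round 1 first-place votes: Rahul 110, Noah 66, Nadia 0, Zara 138, Priya 289.
Priya and Zara advance.
Runoff: Priya is preferred to Zara by 355 voters; Zara by 248.
Priya wins the runoff.

Priya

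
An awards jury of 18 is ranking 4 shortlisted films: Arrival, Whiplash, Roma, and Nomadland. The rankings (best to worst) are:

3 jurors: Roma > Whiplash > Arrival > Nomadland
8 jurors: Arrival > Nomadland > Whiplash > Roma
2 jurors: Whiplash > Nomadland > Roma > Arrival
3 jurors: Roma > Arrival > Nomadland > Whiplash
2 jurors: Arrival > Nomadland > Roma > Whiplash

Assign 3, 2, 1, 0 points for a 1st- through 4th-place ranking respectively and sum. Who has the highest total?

Arrival: 3·1 + 8·3 + 2·0 + 3·2 + 2·3 = 39
Whiplash: 3·2 + 8·1 + 2·3 + 3·0 + 2·0 = 20
Roma: 3·3 + 8·0 + 2·1 + 3·3 + 2·1 = 22
Nomadland: 3·0 + 8·2 + 2·2 + 3·1 + 2·2 = 27
Arrival has the highest Borda score (39).

Arrival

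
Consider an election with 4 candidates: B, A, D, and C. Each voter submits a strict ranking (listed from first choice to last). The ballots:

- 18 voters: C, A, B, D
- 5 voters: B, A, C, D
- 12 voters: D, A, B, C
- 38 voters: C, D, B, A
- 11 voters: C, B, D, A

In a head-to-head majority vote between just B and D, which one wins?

Voters preferring B to D: 34; preferring D to B: 50.
D wins the head-to-head.

D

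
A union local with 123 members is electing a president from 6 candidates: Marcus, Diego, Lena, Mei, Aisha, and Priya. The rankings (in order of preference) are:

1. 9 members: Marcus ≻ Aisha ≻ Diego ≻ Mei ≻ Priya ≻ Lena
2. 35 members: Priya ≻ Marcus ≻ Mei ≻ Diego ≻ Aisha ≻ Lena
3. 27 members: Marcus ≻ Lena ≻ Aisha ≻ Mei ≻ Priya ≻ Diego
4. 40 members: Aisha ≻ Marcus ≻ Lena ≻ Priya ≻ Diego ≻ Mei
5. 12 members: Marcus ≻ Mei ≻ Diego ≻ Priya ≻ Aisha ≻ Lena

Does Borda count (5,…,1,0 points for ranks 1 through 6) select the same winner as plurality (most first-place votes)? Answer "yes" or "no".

yes

Borda — scores: Marcus 540, Diego 173, Lena 228, Mei 225, Aisha 364, Priya 315. Winner: Marcus.
Plurality — first-place votes: Marcus 48, Diego 0, Lena 0, Mei 0, Aisha 40, Priya 35. Winner: Marcus.
The two methods agree.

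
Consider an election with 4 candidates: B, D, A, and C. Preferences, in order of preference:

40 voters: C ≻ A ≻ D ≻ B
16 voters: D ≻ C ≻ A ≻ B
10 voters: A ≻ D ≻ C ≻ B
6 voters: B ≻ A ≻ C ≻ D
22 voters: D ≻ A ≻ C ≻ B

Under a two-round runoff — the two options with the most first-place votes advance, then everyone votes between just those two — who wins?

Round 1 first-place votes: B 6, D 38, A 10, C 40.
C and D advance.
Runoff: C is preferred to D by 46 voters; D by 48.
D wins the runoff.

D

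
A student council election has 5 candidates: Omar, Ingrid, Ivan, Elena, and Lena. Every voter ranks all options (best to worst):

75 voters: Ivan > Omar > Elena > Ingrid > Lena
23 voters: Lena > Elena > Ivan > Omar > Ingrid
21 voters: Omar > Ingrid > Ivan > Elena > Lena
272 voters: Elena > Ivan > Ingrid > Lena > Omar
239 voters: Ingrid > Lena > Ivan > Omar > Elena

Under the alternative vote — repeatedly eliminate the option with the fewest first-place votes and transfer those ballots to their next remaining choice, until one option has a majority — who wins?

Elena

Round 1: Omar 21, Ingrid 239, Ivan 75, Elena 272, Lena 23. Eliminate Omar.
Round 2: Ingrid 260, Ivan 75, Elena 272, Lena 23. Eliminate Lena.
Round 3: Ingrid 260, Ivan 75, Elena 295. Eliminate Ivan.
Round 4: Ingrid 260, Elena 370. Elena has a majority.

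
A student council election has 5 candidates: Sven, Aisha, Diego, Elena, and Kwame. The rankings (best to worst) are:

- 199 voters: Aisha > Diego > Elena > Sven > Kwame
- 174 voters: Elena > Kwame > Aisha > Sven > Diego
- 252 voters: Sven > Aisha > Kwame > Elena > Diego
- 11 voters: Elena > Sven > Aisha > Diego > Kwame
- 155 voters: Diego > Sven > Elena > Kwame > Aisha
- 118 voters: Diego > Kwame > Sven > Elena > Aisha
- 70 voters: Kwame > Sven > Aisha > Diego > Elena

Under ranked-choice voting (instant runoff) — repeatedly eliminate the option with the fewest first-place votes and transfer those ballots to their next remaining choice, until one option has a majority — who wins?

Round 1: Sven 252, Aisha 199, Diego 273, Elena 185, Kwame 70. Eliminate Kwame.
Round 2: Sven 322, Aisha 199, Diego 273, Elena 185. Eliminate Elena.
Round 3: Sven 333, Aisha 373, Diego 273. Eliminate Diego.
Round 4: Sven 606, Aisha 373. Sven has a majority.

Sven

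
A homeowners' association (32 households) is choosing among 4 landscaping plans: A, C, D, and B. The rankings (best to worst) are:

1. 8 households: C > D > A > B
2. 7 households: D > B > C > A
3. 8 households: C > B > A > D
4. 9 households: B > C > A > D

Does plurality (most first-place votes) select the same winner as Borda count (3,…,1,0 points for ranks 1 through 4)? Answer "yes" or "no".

yes

Plurality — first-place votes: A 0, C 16, D 7, B 9. Winner: C.
Borda — scores: A 25, C 73, D 37, B 57. Winner: C.
The two methods agree.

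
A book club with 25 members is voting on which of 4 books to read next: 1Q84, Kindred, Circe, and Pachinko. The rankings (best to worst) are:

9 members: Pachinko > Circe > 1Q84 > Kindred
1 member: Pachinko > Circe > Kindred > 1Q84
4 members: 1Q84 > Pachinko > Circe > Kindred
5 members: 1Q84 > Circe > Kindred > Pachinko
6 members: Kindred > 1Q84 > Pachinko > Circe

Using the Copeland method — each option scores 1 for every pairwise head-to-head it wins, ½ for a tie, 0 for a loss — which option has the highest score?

1Q84

1Q84: beats Kindred, Circe, and Pachinko → score 3.
Kindred: loses to 1Q84, Circe, and Pachinko → score 0.
Circe: beats Kindred; loses to 1Q84 and Pachinko → score 1.
Pachinko: beats Kindred and Circe; loses to 1Q84 → score 2.
1Q84 has the best pairwise record.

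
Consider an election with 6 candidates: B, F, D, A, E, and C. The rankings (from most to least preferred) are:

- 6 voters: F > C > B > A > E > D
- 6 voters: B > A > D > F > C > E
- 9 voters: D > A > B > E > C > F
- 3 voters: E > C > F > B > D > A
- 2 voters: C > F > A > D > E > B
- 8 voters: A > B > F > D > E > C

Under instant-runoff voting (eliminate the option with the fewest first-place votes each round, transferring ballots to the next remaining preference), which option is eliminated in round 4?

D

Round 1: B 6, F 6, D 9, A 8, E 3, C 2. Eliminate C.
Round 2: B 6, F 8, D 9, A 8, E 3. Eliminate E.
Round 3: B 6, F 11, D 9, A 8. Eliminate B.
Round 4: F 11, D 9, A 14. Eliminate D.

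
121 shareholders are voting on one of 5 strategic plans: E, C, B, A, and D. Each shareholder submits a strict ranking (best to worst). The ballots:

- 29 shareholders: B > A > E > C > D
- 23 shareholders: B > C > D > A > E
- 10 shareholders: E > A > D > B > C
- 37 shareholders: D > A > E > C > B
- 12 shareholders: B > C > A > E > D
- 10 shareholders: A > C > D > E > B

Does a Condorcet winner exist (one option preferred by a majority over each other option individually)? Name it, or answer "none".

B

B vs E: 64–57 for B.
B vs C: 74–47 for B.
B vs A: 64–57 for B.
B vs D: 64–57 for B.
B beats every other option head-to-head.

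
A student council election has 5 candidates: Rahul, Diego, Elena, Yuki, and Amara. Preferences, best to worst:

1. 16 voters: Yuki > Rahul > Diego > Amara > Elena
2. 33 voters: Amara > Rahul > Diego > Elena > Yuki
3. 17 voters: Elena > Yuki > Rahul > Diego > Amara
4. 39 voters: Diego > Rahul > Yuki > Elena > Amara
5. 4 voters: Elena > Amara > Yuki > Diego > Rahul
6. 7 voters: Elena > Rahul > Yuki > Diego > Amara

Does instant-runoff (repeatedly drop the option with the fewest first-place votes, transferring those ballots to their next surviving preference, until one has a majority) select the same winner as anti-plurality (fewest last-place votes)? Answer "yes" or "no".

Instant-runoff — R1 Rahul 0, Diego 39, Elena 28, Yuki 16, Amara 33 (Rahul out); R2 Diego 39, Elena 28, Yuki 16, Amara 33 (Yuki out); R3 Diego 55, Elena 28, Amara 33 (Elena out); R4 Diego 79, Amara 37 (Diego winner). Winner: Diego.
Anti-plurality — last-place votes: Rahul 4, Diego 0, Elena 16, Yuki 33, Amara 63. Winner: Diego.
The two methods agree.

yes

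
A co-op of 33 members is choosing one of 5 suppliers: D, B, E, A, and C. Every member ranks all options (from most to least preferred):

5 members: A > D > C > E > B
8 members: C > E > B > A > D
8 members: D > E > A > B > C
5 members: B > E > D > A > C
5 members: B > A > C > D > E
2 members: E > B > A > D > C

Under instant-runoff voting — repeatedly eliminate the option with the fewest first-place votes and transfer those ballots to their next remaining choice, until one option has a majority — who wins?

Round 1: D 8, B 10, E 2, A 5, C 8. Eliminate E.
Round 2: D 8, B 12, A 5, C 8. Eliminate A.
Round 3: D 13, B 12, C 8. Eliminate C.
Round 4: D 13, B 20. B has a majority.

B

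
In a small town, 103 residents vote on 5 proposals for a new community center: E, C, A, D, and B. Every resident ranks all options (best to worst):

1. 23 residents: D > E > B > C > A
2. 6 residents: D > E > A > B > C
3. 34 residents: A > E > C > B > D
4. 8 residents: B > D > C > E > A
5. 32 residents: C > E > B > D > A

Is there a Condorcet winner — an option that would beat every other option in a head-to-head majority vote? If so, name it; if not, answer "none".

E vs C: 63–40 for E.
E vs A: 69–34 for E.
E vs D: 66–37 for E.
E vs B: 95–8 for E.
E beats every other option head-to-head.

E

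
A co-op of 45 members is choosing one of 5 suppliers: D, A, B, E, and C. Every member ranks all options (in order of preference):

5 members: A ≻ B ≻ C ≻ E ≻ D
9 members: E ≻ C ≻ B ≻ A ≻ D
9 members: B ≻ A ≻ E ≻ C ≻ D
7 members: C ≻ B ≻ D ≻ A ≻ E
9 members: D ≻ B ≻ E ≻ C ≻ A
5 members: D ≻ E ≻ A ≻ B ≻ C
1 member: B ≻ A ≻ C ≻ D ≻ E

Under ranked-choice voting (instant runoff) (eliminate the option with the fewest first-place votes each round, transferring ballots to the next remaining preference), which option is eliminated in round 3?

E

Round 1: D 14, A 5, B 10, E 9, C 7. Eliminate A.
Round 2: D 14, B 15, E 9, C 7. Eliminate C.
Round 3: D 14, B 22, E 9. Eliminate E.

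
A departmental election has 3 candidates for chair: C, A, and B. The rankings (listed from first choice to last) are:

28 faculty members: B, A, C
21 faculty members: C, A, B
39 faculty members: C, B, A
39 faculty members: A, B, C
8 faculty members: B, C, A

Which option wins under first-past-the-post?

First-place votes: C 60, A 39, B 36.
C has the most first-place votes.

C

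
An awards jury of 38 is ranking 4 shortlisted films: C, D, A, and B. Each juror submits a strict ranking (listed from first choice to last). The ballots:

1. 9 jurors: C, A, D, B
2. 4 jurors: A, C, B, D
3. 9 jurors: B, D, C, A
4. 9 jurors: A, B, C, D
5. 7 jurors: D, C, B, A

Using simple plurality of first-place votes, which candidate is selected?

A

First-place votes: C 9, D 7, A 13, B 9.
A has the most first-place votes.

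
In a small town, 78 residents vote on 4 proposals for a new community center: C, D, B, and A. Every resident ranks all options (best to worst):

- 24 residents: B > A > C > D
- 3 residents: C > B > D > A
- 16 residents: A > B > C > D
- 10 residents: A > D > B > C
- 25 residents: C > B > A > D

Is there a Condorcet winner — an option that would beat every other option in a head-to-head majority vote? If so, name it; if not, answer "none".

B

B vs C: 50–28 for B.
B vs D: 68–10 for B.
B vs A: 52–26 for B.
B beats every other option head-to-head.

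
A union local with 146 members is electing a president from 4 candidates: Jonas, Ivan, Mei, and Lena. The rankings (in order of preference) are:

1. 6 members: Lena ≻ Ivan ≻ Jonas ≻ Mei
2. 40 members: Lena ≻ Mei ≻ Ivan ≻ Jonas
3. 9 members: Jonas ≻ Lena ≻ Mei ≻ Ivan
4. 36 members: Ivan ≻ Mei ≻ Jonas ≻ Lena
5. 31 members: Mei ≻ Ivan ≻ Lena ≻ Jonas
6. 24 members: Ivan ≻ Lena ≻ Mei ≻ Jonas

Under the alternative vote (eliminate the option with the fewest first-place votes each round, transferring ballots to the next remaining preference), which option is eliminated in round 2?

Round 1: Jonas 9, Ivan 60, Mei 31, Lena 46. Eliminate Jonas.
Round 2: Ivan 60, Mei 31, Lena 55. Eliminate Mei.

Mei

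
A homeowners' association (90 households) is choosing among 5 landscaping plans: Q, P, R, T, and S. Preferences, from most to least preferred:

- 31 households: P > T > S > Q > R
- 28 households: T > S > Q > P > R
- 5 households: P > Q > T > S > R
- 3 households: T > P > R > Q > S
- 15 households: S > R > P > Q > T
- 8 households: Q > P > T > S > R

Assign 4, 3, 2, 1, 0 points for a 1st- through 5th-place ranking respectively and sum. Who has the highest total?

Q: 31·1 + 28·2 + 5·3 + 3·1 + 15·1 + 8·4 = 152
P: 31·4 + 28·1 + 5·4 + 3·3 + 15·2 + 8·3 = 235
R: 31·0 + 28·0 + 5·0 + 3·2 + 15·3 + 8·0 = 51
T: 31·3 + 28·4 + 5·2 + 3·4 + 15·0 + 8·2 = 243
S: 31·2 + 28·3 + 5·1 + 3·0 + 15·4 + 8·1 = 219
T has the highest Borda score (243).

T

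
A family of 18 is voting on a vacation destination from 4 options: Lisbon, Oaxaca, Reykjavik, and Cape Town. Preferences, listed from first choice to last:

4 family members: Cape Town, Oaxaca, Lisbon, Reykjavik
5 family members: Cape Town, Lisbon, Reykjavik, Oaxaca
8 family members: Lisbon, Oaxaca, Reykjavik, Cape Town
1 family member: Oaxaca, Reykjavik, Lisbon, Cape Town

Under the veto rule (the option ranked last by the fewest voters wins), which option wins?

Lisbon

Last-place votes: Lisbon 0, Oaxaca 5, Reykjavik 4, Cape Town 9.
Lisbon is ranked last by the fewest voters, so Lisbon wins.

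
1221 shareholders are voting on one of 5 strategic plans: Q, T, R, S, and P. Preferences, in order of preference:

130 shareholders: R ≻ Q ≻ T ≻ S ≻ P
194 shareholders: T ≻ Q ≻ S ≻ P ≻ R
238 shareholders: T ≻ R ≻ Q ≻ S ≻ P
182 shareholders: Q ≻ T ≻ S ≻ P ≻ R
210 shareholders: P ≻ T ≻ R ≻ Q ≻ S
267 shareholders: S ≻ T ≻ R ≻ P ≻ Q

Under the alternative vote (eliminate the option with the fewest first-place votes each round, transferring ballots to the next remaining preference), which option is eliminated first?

R

Round 1: Q 182, T 432, R 130, S 267, P 210. Eliminate R.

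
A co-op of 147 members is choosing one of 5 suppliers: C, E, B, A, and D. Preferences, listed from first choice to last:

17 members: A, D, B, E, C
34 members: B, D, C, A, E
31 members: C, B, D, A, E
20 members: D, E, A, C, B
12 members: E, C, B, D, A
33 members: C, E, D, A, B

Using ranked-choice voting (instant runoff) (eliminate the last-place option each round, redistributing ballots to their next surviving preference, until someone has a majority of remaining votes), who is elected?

Round 1: C 64, E 12, B 34, A 17, D 20. Eliminate E.
Round 2: C 76, B 34, A 17, D 20. C has a majority.

C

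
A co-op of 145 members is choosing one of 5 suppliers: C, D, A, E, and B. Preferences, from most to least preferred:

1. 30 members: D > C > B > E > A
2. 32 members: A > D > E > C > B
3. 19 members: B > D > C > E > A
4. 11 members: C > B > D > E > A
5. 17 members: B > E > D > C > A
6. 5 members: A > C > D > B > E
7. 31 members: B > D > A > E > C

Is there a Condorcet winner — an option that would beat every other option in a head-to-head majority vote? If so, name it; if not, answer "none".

none

Checking pairwise contests:
D beats C 129–16.
B beats D 78–67.
C beats A 77–68.
D beats E 128–17.
C beats B 78–67.
Every option loses at least one head-to-head, so there is no Condorcet winner.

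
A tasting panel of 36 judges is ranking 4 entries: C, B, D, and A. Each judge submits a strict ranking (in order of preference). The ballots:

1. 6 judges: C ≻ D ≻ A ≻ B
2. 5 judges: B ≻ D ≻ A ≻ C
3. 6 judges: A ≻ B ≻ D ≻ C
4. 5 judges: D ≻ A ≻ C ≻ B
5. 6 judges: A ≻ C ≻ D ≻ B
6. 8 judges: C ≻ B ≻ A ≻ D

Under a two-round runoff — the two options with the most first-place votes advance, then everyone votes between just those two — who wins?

Round 1 first-place votes: C 14, B 5, D 5, A 12.
C and A advance.
Runoff: C is preferred to A by 14 voters; A by 22.
A wins the runoff.

A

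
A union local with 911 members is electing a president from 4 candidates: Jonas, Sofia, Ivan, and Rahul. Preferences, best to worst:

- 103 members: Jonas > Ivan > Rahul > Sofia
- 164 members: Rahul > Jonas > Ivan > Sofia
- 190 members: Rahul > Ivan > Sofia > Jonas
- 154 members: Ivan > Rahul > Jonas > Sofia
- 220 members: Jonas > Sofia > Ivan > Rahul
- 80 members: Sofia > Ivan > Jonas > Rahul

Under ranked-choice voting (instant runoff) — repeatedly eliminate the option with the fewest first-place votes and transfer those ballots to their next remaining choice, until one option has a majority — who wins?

Rahul

Round 1: Jonas 323, Sofia 80, Ivan 154, Rahul 354. Eliminate Sofia.
Round 2: Jonas 323, Ivan 234, Rahul 354. Eliminate Ivan.
Round 3: Jonas 403, Rahul 508. Rahul has a majority.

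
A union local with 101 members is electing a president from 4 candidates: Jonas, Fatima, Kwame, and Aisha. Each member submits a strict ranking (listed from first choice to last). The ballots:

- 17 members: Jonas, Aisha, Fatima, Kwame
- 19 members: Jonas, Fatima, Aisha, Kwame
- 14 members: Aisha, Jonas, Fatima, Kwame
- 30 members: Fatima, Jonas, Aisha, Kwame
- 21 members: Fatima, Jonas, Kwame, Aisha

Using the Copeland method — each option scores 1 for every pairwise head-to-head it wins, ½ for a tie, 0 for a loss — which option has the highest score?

Fatima

Jonas: beats Kwame and Aisha; loses to Fatima → score 2.
Fatima: beats Jonas, Kwame, and Aisha → score 3.
Kwame: loses to Jonas, Fatima, and Aisha → score 0.
Aisha: beats Kwame; loses to Jonas and Fatima → score 1.
Fatima has the best pairwise record.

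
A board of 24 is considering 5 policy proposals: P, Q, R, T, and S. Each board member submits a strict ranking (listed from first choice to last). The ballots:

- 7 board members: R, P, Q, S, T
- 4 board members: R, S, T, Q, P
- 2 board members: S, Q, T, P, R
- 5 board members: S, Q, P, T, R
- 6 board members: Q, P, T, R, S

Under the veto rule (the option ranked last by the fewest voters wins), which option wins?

Q

Last-place votes: P 4, Q 0, R 7, T 7, S 6.
Q is ranked last by the fewest voters, so Q wins.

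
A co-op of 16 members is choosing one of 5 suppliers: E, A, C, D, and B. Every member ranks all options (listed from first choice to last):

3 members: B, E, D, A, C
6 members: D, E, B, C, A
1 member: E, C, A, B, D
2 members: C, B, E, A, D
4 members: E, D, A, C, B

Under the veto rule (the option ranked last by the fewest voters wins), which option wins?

Last-place votes: E 0, A 6, C 3, D 3, B 4.
E is ranked last by the fewest voters, so E wins.

E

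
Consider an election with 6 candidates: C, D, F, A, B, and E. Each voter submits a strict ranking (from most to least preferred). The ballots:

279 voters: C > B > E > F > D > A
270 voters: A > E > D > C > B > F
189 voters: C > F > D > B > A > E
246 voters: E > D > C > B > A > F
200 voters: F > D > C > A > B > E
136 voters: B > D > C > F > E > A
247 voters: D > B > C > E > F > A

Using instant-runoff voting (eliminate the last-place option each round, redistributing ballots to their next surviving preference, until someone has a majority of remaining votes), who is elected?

Round 1: C 468, D 247, F 200, A 270, B 136, E 246. Eliminate B.
Round 2: C 468, D 383, F 200, A 270, E 246. Eliminate F.
Round 3: C 468, D 583, A 270, E 246. Eliminate E.
Round 4: C 468, D 829, A 270. D has a majority.

D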